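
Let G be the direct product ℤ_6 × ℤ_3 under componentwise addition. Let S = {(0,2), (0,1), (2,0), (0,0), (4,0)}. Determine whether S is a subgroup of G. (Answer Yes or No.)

|S| = 5 does not divide |G| = 18, so by Lagrange S is not a subgroup.

No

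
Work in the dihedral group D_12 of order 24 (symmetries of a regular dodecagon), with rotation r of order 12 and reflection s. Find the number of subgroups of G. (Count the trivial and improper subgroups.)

|G| = 24, so by Lagrange every subgroup order divides 24. Divisors: 1, 2, 3, 4, 6, 8, 12, 24.
Subgroups by order — order 1: 1; order 2: 13; order 3: 1; order 4: 7; order 6: 5; order 8: 3; order 12: 3; order 24: 1.
Total: 1 + 13 + 1 + 7 + 5 + 3 + 3 + 1 = 34.

34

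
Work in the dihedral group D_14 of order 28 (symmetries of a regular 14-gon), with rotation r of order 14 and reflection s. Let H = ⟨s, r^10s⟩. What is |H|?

14

|⟨s⟩| = 2 and |⟨r^10s⟩| = 2, so |H| is a multiple of lcm(2, 2) = 2 and divides |G| = 28.
Closing under the operation: H = {e, r^2, r^4, r^6, r^8, r^10, r^12, s, r^2s, r^4s, r^6s, r^8s, r^10s, r^12s}, so |H| = 14.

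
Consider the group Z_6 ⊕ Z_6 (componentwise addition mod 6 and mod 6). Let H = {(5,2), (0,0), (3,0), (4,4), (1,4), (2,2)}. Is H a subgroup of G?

|H| = 6 divides |G| = 36, consistent with Lagrange.
H contains the identity, every element's inverse is in H, and H is closed under +: it is a subgroup.
In fact H = ⟨(5,2)⟩.

Yes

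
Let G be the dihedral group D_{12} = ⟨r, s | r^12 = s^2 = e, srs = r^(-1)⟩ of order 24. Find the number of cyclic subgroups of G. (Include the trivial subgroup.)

18

Group the elements of G by the cyclic subgroup they generate; each cyclic subgroup of order d accounts for φ(d) elements.
Cyclic subgroups by order — order 1: 1; order 2: 13; order 3: 1; order 4: 1; order 6: 1; order 12: 1.
Total: 18.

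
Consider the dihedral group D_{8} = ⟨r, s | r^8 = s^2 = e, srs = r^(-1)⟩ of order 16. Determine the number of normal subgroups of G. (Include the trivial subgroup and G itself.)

7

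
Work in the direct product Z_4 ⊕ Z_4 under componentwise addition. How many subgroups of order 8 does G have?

3

|G| = 16 and 8 | 16, so subgroups of order 8 are possible by Lagrange.
The subgroups of order 8 are: {(0,0), (0,1), (0,2), (0,3), (2,0), (2,1), (2,2), (2,3)}; {(0,0), (0,2), (1,0), (1,2), (2,0), (2,2), (3,0), (3,2)}; {(0,0), (0,2), (1,1), (1,3), (2,0), (2,2), (3,1), (3,3)}.
So G has 3 subgroups of order 8.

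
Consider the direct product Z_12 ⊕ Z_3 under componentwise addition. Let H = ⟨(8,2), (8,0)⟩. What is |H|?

|⟨(8,2)⟩| = 3 and |⟨(8,0)⟩| = 3, so |H| is a multiple of lcm(3, 3) = 3 and divides |G| = 36.
Closing under the operation: H = {(0,0), (0,1), (0,2), (4,0), (4,1), (4,2), (8,0), (8,1), (8,2)}, so |H| = 9.

9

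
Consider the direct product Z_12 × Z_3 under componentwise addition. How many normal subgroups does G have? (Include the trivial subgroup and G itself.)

18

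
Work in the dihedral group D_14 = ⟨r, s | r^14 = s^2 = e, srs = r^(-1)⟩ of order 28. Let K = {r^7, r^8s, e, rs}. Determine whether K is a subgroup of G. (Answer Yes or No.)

Yes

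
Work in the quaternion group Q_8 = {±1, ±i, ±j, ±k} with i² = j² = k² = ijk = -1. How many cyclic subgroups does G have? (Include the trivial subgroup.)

Each element a generates a cyclic subgroup ⟨a⟩; distinct elements may generate the same one (a cyclic group of order d has φ(d) generators).
Cyclic subgroups by order — order 1: 1; order 2: 1; order 4: 3.
Total: 5.

5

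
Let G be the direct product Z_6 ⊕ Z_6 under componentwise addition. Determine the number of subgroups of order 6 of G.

|G| = 36 and 6 | 36, so subgroups of order 6 are possible by Lagrange.
The subgroups of order 6 are: {(0,0), (0,1), (0,2), (0,3), (0,4), (0,5)}; {(0,0), (0,2), (0,4), (3,0), (3,2), (3,4)}; {(0,0), (0,2), (0,4), (3,1), (3,3), (3,5)}; {(0,0), (0,3), (2,0), (2,3), (4,0), (4,3)}; … (12 in all).
So G has 12 subgroups of order 6.

12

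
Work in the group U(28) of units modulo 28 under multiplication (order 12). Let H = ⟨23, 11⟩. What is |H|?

|⟨23⟩| = 6 and |⟨11⟩| = 6, so |H| is a multiple of lcm(6, 6) = 6 and divides |G| = 12.
Closing under the operation: H = {1, 9, 11, 15, 23, 25}, so |H| = 6.

6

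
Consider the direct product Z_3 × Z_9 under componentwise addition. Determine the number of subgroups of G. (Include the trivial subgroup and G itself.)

10

|G| = 27, so by Lagrange every subgroup order divides 27. Divisors: 1, 3, 9, 27.
Subgroups by order — order 1: 1; order 3: 4; order 9: 4; order 27: 1.
Total: 1 + 4 + 4 + 1 = 10.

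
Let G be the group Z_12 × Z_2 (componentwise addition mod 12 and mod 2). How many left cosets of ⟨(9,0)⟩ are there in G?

6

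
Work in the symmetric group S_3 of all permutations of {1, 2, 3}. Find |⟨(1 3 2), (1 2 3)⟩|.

3

|⟨(1 3 2)⟩| = 3 and |⟨(1 2 3)⟩| = 3, so |H| is a multiple of lcm(3, 3) = 3 and divides |G| = 6.
Closing under the operation: H = {e, (1 2 3), (1 3 2)}, so |H| = 3.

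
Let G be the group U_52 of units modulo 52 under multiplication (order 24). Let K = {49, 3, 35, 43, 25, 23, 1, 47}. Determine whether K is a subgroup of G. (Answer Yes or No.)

No

49 ∈ K but its inverse 17 ∉ K, so K is not a subgroup.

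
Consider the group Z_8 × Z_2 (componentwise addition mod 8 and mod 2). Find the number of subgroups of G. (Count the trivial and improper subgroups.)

|G| = 16, so by Lagrange every subgroup order divides 16. Divisors: 1, 2, 4, 8, 16.
Subgroups by order — order 1: 1; order 2: 3; order 4: 3; order 8: 3; order 16: 1.
Total: 1 + 3 + 3 + 3 + 1 = 11.

11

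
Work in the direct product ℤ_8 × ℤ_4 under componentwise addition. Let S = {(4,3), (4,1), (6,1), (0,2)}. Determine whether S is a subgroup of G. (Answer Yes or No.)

No

The identity (0,0) ∉ S, so S is not a subgroup.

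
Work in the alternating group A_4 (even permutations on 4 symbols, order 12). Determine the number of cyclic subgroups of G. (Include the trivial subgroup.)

8

Group the elements of G by the cyclic subgroup they generate; each cyclic subgroup of order d accounts for φ(d) elements.
Cyclic subgroups by order — order 1: 1; order 2: 3; order 3: 4.
Total: 8.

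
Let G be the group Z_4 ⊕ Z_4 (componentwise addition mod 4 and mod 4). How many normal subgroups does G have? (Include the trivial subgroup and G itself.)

G is abelian, so every subgroup is normal.
G has 15 subgroups in total, hence 15 normal subgroups.

15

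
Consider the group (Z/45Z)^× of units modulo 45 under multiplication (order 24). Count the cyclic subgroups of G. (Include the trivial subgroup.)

Group the elements of G by the cyclic subgroup they generate; each cyclic subgroup of order d accounts for φ(d) elements.
Cyclic subgroups by order — order 1: 1; order 2: 3; order 3: 1; order 4: 2; order 6: 3; order 12: 2.
Total: 12.

12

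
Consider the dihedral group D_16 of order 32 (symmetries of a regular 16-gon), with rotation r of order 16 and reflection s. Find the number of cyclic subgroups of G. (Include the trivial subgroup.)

21

Group the elements of G by the cyclic subgroup they generate; each cyclic subgroup of order d accounts for φ(d) elements.
Cyclic subgroups by order — order 1: 1; order 2: 17; order 4: 1; order 8: 1; order 16: 1.
Total: 21.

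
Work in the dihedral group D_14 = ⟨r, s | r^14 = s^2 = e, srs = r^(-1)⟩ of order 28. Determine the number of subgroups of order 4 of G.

7

|G| = 28 and 4 | 28, so subgroups of order 4 are possible by Lagrange.
The subgroups of order 4 are: {e, r^7, r^3s, r^10s}; {e, r^7, r^4s, r^11s}; {e, r^7, r^5s, r^12s}; {e, r^7, r^6s, r^13s}; … (7 in all).
So G has 7 subgroups of order 4.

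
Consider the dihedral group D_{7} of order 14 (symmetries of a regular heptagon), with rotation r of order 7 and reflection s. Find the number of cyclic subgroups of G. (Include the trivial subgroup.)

A cyclic subgroup of order d is generated by each of its φ(d) elements of order d, so the cyclic subgroups of order d number (#elements of order d)/φ(d).
Cyclic subgroups by order — order 1: 1; order 2: 7; order 7: 1.
Total: 9.

9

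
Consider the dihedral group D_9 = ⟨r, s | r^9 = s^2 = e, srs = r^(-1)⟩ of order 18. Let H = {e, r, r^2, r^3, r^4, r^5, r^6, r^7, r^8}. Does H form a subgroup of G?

|H| = 9 divides |G| = 18, consistent with Lagrange.
H contains the identity, every element's inverse is in H, and H is closed under ·: it is a subgroup.
In fact H = ⟨r^4⟩.

Yes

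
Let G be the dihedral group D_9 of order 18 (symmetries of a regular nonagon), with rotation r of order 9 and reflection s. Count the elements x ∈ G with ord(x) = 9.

6

The elements of order 9 are: r, r^2, r^4, r^5, r^7, r^8.
That's 6.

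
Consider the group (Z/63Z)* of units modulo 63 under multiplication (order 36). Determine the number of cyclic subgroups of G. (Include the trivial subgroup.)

20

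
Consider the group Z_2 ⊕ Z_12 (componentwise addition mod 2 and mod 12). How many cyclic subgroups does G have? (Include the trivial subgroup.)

A cyclic subgroup of order d is generated by each of its φ(d) elements of order d, so the cyclic subgroups of order d number (#elements of order d)/φ(d).
Cyclic subgroups by order — order 1: 1; order 2: 3; order 3: 1; order 4: 2; order 6: 3; order 12: 2.
Total: 12.

12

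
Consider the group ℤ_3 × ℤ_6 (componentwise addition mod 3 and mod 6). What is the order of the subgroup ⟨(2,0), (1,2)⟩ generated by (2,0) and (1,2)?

|⟨(2,0)⟩| = 3 and |⟨(1,2)⟩| = 3, so |H| is a multiple of lcm(3, 3) = 3 and divides |G| = 18.
Closing under the operation: H = {(0,0), (0,2), (0,4), (1,0), (1,2), (1,4), (2,0), (2,2), (2,4)}, so |H| = 9.

9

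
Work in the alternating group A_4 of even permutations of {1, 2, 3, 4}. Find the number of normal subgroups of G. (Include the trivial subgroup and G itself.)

3

G has 10 subgroups. Checking conjugation-invariance by order — order 1: 1/1 normal; order 2: 0/3 normal; order 3: 0/4 normal; order 4: 1/1 normal; order 12: 1/1 normal.
Total normal subgroups: 3.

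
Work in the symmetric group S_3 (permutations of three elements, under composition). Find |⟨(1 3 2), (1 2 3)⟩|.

|⟨(1 3 2)⟩| = 3 and |⟨(1 2 3)⟩| = 3, so |H| is a multiple of lcm(3, 3) = 3 and divides |G| = 6.
Closing under the operation: H = {e, (1 2 3), (1 3 2)}, so |H| = 3.

3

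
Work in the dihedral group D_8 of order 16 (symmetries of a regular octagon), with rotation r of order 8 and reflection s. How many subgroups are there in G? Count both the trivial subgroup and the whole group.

19

|G| = 16, so by Lagrange every subgroup order divides 16. Divisors: 1, 2, 4, 8, 16.
Subgroups by order — order 1: 1; order 2: 9; order 4: 5; order 8: 3; order 16: 1.
Total: 1 + 9 + 5 + 3 + 1 = 19.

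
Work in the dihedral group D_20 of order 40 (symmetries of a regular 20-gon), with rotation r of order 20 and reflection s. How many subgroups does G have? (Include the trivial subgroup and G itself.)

48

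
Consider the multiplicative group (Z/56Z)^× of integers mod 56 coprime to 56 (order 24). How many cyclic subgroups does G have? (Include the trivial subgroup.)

Group the elements of G by the cyclic subgroup they generate; each cyclic subgroup of order d accounts for φ(d) elements.
Cyclic subgroups by order — order 1: 1; order 2: 7; order 3: 1; order 6: 7.
Total: 16.

16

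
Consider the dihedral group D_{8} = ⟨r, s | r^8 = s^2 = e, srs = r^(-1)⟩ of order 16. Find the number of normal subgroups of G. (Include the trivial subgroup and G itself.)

G has 19 subgroups. Checking conjugation-invariance by order — order 1: 1/1 normal; order 2: 1/9 normal; order 4: 1/5 normal; order 8: 3/3 normal; order 16: 1/1 normal.
Total normal subgroups: 7.

7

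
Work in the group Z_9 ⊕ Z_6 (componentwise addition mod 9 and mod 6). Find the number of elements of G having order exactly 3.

8

An element (a,b) has order lcm(ord(a), ord(b)); count pairs with lcm equal to 3.
Enumerating gives 8 such elements.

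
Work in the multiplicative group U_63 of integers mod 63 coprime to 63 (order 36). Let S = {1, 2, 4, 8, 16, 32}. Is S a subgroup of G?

Yes

|S| = 6 divides |G| = 36, consistent with Lagrange.
S contains the identity, every element's inverse is in S, and S is closed under ·: it is a subgroup.
In fact S = ⟨2⟩.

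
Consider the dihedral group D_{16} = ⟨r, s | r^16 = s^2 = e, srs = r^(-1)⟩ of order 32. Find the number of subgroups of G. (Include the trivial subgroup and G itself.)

36

|G| = 32, so by Lagrange every subgroup order divides 32. Divisors: 1, 2, 4, 8, 16, 32.
Subgroups by order — order 1: 1; order 2: 17; order 4: 9; order 8: 5; order 16: 3; order 32: 1.
Total: 1 + 17 + 9 + 5 + 3 + 1 = 36.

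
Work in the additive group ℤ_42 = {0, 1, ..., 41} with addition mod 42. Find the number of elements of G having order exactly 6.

In a cyclic group of order 42, the number of elements of order d (for d | 42) is φ(d).
φ(6) = 2.

2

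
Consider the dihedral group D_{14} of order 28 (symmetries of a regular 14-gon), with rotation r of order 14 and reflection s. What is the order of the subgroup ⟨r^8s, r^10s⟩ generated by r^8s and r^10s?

14

|⟨r^8s⟩| = 2 and |⟨r^10s⟩| = 2, so |H| is a multiple of lcm(2, 2) = 2 and divides |G| = 28.
Closing under the operation: H = {e, r^2, r^4, r^6, r^8, r^10, r^12, s, r^2s, r^4s, r^6s, r^8s, r^10s, r^12s}, so |H| = 14.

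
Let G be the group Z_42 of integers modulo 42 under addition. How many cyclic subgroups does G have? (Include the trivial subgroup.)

8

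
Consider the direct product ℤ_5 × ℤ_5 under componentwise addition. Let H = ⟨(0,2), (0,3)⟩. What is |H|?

5

|⟨(0,2)⟩| = 5 and |⟨(0,3)⟩| = 5, so |H| is a multiple of lcm(5, 5) = 5 and divides |G| = 25.
Closing under the operation: H = {(0,0), (0,1), (0,2), (0,3), (0,4)}, so |H| = 5.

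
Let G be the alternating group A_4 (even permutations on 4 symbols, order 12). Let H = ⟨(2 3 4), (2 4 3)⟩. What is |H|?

3

|⟨(2 3 4)⟩| = 3 and |⟨(2 4 3)⟩| = 3, so |H| is a multiple of lcm(3, 3) = 3 and divides |G| = 12.
Closing under the operation: H = {e, (2 3 4), (2 4 3)}, so |H| = 3.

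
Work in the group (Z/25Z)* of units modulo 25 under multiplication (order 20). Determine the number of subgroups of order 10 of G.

1

|G| = 20 and 10 | 20, so subgroups of order 10 are possible by Lagrange.
The subgroups of order 10 are: {1, 4, 6, 9, 11, 14, 16, 19, 21, 24}.
So G has 1 subgroup of order 10.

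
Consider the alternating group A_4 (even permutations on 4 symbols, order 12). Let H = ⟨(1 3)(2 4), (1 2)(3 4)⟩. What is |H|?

4

|⟨(1 3)(2 4)⟩| = 2 and |⟨(1 2)(3 4)⟩| = 2, so |H| is a multiple of lcm(2, 2) = 2 and divides |G| = 12.
Closing under the operation: H = {e, (1 2)(3 4), (1 3)(2 4), (1 4)(2 3)}, so |H| = 4.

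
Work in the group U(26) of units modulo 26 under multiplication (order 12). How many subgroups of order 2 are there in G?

|G| = 12 and 2 | 12, so subgroups of order 2 are possible by Lagrange.
The subgroups of order 2 are: {1, 25}.
So G has 1 subgroup of order 2.

1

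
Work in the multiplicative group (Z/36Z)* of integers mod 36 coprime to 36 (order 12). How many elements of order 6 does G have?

The elements of order 6 are: 5, 7, 11, 23, 29, 31.
That's 6.

6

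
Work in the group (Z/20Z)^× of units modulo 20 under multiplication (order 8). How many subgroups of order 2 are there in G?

3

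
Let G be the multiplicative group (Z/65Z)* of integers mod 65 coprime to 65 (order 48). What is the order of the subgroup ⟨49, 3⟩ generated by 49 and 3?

24

|⟨49⟩| = 6 and |⟨3⟩| = 12, so |H| is a multiple of lcm(6, 12) = 12 and divides |G| = 48.
Closing under the operation: H = {1, 3, 4, 9, 12, 14, 16, 17, 22, 23, 27, 29, 36, 38, 42, 43, 48, 49, 51, 53, 56, 61, 62, 64}, so |H| = 24.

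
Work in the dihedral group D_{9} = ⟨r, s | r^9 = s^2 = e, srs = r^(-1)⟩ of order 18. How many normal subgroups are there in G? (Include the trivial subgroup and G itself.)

G has 16 subgroups. Checking conjugation-invariance by order — order 1: 1/1 normal; order 2: 0/9 normal; order 3: 1/1 normal; order 6: 0/3 normal; order 9: 1/1 normal; order 18: 1/1 normal.
Total normal subgroups: 4.

4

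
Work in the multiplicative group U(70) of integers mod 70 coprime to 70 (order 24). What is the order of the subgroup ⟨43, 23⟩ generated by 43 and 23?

|⟨43⟩| = 4 and |⟨23⟩| = 12, so |H| is a multiple of lcm(4, 12) = 12 and divides |G| = 24.
Closing under the operation: H = {1, 9, 11, 23, 29, 37, 39, 43, 51, 53, 57, 67}, so |H| = 12.

12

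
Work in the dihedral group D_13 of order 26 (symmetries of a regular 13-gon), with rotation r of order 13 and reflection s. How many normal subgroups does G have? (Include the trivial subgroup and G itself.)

G has 16 subgroups. Checking conjugation-invariance by order — order 1: 1/1 normal; order 2: 0/13 normal; order 13: 1/1 normal; order 26: 1/1 normal.
Total normal subgroups: 3.

3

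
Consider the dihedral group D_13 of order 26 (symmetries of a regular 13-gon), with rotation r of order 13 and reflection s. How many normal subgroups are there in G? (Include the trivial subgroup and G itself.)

3

G has 16 subgroups. Checking conjugation-invariance by order — order 1: 1/1 normal; order 2: 0/13 normal; order 13: 1/1 normal; order 26: 1/1 normal.
Total normal subgroups: 3.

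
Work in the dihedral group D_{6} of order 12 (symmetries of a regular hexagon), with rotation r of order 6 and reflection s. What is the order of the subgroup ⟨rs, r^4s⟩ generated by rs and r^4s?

4

|⟨rs⟩| = 2 and |⟨r^4s⟩| = 2, so |H| is a multiple of lcm(2, 2) = 2 and divides |G| = 12.
Closing under the operation: H = {e, r^3, rs, r^4s}, so |H| = 4.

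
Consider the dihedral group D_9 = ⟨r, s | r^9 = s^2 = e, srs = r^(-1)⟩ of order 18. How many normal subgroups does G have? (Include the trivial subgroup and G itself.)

4

G has 16 subgroups. Checking conjugation-invariance by order — order 1: 1/1 normal; order 2: 0/9 normal; order 3: 1/1 normal; order 6: 0/3 normal; order 9: 1/1 normal; order 18: 1/1 normal.
Total normal subgroups: 4.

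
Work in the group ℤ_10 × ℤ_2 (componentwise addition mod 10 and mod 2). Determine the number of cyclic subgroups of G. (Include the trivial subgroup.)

8

Group the elements of G by the cyclic subgroup they generate; each cyclic subgroup of order d accounts for φ(d) elements.
Cyclic subgroups by order — order 1: 1; order 2: 3; order 5: 1; order 10: 3.
Total: 8.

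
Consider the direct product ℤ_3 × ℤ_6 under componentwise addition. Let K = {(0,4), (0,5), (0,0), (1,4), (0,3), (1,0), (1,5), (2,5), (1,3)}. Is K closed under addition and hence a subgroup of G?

No

(0,4) ∈ K but its inverse (0,2) ∉ K, so K is not a subgroup.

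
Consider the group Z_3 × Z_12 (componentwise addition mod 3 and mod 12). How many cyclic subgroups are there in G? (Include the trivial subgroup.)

15

Group the elements of G by the cyclic subgroup they generate; each cyclic subgroup of order d accounts for φ(d) elements.
Cyclic subgroups by order — order 1: 1; order 2: 1; order 3: 4; order 4: 1; order 6: 4; order 12: 4.
Total: 15.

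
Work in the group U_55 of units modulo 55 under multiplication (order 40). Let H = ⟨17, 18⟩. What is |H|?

20

|⟨17⟩| = 20 and |⟨18⟩| = 20, so |H| is a multiple of lcm(20, 20) = 20 and divides |G| = 40.
Closing under the operation: H = {1, 2, 4, 7, 8, 9, 13, 14, 16, 17, 18, 26, 28, 31, 32, 34, 36, 43, 49, 52}, so |H| = 20.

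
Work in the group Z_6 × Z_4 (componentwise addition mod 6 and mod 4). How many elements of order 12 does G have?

8

An element (a,b) has order lcm(ord(a), ord(b)); count pairs with lcm equal to 12.
Enumerating gives 8 such elements.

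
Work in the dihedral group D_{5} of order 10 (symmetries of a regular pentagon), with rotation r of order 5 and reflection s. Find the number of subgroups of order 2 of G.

|G| = 10 and 2 | 10, so subgroups of order 2 are possible by Lagrange.
The subgroups of order 2 are: {e, r^2s}; {e, r^3s}; {e, r^4s}; {e, rs}; … (5 in all).
So G has 5 subgroups of order 2.

5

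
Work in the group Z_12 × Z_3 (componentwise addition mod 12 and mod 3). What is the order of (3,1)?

The order of (3,1) in Z_12 × Z_3 is lcm(ord(3) in Z_12, ord(1) in Z_3).
ord(3) = 4 and ord(1) = 3, so |⟨(3,1)⟩| = lcm(4, 3) = 12.

12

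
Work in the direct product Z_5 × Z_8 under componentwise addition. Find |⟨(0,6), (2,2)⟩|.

|⟨(0,6)⟩| = 4 and |⟨(2,2)⟩| = 20, so |H| is a multiple of lcm(4, 20) = 20 and divides |G| = 40.
Closing under the operation: H = {(0,0), (0,2), (0,4), (0,6), (1,0), (1,2), (1,4), (1,6), (2,0), (2,2), (2,4), (2,6), (3,0), (3,2), (3,4), (3,6), (4,0), (4,2), (4,4), (4,6)}, so |H| = 20.

20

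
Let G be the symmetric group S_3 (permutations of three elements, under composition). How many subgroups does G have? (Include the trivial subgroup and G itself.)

6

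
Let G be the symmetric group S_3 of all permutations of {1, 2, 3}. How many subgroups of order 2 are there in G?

|G| = 6 and 2 | 6, so subgroups of order 2 are possible by Lagrange.
The subgroups of order 2 are: {e, (1 2)}; {e, (1 3)}; {e, (2 3)}.
So G has 3 subgroups of order 2.

3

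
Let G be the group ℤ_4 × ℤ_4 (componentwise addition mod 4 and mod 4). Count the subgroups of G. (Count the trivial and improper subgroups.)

15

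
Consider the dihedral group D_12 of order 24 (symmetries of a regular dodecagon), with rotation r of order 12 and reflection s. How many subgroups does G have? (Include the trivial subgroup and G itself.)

34

|G| = 24, so by Lagrange every subgroup order divides 24. Divisors: 1, 2, 3, 4, 6, 8, 12, 24.
Subgroups by order — order 1: 1; order 2: 13; order 3: 1; order 4: 7; order 6: 5; order 8: 3; order 12: 3; order 24: 1.
Total: 1 + 13 + 1 + 7 + 5 + 3 + 3 + 1 = 34.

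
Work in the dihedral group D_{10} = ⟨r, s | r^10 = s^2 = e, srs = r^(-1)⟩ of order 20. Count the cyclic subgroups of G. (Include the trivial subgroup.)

Each element a generates a cyclic subgroup ⟨a⟩; distinct elements may generate the same one (a cyclic group of order d has φ(d) generators).
Cyclic subgroups by order — order 1: 1; order 2: 11; order 5: 1; order 10: 1.
Total: 14.

14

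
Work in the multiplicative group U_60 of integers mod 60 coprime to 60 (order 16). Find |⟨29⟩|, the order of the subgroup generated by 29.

Compute successive powers of 29 mod 60: 29, 1; 29^2 ≡ 1 (mod 60).
So |⟨29⟩| = 2.

2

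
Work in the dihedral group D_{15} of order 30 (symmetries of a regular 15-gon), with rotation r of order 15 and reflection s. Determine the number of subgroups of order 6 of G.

|G| = 30 and 6 | 30, so subgroups of order 6 are possible by Lagrange.
The subgroups of order 6 are: {e, r^5, r^10, s, r^5s, r^10s}; {e, r^5, r^10, rs, r^6s, r^11s}; {e, r^5, r^10, r^2s, r^7s, r^12s}; {e, r^5, r^10, r^3s, r^8s, r^13s}; … (5 in all).
So G has 5 subgroups of order 6.

5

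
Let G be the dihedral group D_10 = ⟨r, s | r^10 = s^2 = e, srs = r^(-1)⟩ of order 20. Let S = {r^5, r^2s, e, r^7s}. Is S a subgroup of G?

|S| = 4 divides |G| = 20, consistent with Lagrange.
S contains the identity, every element's inverse is in S, and S is closed under ·: it is a subgroup.

Yes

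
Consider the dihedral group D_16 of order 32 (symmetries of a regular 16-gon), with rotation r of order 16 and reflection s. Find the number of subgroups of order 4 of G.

|G| = 32 and 4 | 32, so subgroups of order 4 are possible by Lagrange.
The subgroups of order 4 are: {e, r^8, r^2s, r^10s}; {e, r^8, r^3s, r^11s}; {e, r^4, r^8, r^12}; {e, r^8, r^4s, r^12s}; … (9 in all).
So G has 9 subgroups of order 4.

9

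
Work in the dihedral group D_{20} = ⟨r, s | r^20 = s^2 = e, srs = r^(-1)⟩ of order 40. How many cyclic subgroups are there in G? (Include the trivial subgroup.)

A cyclic subgroup of order d is generated by each of its φ(d) elements of order d, so the cyclic subgroups of order d number (#elements of order d)/φ(d).
Cyclic subgroups by order — order 1: 1; order 2: 21; order 4: 1; order 5: 1; order 10: 1; order 20: 1.
Total: 26.

26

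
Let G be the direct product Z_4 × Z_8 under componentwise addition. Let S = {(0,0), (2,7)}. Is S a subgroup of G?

No

(2,7) ∈ S but its inverse (2,1) ∉ S, so S is not a subgroup.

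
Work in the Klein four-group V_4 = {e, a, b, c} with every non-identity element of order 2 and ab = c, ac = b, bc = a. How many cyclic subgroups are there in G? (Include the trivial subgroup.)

Group the elements of G by the cyclic subgroup they generate; each cyclic subgroup of order d accounts for φ(d) elements.
Cyclic subgroups by order — order 1: 1; order 2: 3.
Total: 4.

4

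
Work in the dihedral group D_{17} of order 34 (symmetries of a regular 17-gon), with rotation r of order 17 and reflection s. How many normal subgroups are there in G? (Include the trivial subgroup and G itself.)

3

G has 20 subgroups. Checking conjugation-invariance by order — order 1: 1/1 normal; order 2: 0/17 normal; order 17: 1/1 normal; order 34: 1/1 normal.
Total normal subgroups: 3.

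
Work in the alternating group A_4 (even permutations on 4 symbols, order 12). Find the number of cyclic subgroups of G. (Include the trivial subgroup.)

8

Each element a generates a cyclic subgroup ⟨a⟩; distinct elements may generate the same one (a cyclic group of order d has φ(d) generators).
Cyclic subgroups by order — order 1: 1; order 2: 3; order 3: 4.
Total: 8.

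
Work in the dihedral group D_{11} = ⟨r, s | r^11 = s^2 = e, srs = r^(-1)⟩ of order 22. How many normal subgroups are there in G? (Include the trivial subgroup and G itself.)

3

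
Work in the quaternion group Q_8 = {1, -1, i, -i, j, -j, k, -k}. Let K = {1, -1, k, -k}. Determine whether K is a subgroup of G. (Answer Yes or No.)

|K| = 4 divides |G| = 8, consistent with Lagrange.
K contains the identity, every element's inverse is in K, and K is closed under ·: it is a subgroup.
In fact K = ⟨-k⟩.

Yes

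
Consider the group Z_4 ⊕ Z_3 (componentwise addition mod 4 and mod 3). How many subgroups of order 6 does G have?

1

|G| = 12 and 6 | 12, so subgroups of order 6 are possible by Lagrange.
The subgroups of order 6 are: {(0,0), (0,1), (0,2), (2,0), (2,1), (2,2)}.
So G has 1 subgroup of order 6.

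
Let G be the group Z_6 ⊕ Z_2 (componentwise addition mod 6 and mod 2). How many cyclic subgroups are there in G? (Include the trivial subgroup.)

Each element a generates a cyclic subgroup ⟨a⟩; distinct elements may generate the same one (a cyclic group of order d has φ(d) generators).
Cyclic subgroups by order — order 1: 1; order 2: 3; order 3: 1; order 6: 3.
Total: 8.

8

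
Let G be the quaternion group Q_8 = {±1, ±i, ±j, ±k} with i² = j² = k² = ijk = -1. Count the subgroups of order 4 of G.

3

|G| = 8 and 4 | 8, so subgroups of order 4 are possible by Lagrange.
The subgroups of order 4 are: {1, -1, i, -i}; {1, -1, j, -j}; {1, -1, k, -k}.
So G has 3 subgroups of order 4.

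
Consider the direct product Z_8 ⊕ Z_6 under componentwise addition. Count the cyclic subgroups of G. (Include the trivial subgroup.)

16

Group the elements of G by the cyclic subgroup they generate; each cyclic subgroup of order d accounts for φ(d) elements.
Cyclic subgroups by order — order 1: 1; order 2: 3; order 3: 1; order 4: 2; order 6: 3; order 8: 2; order 12: 2; order 24: 2.
Total: 16.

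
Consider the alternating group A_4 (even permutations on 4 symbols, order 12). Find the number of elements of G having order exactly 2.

The elements of order 2 are: (1 2)(3 4), (1 3)(2 4), (1 4)(2 3).
That's 3.

3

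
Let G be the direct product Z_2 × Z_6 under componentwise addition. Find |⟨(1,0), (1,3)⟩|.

4

|⟨(1,0)⟩| = 2 and |⟨(1,3)⟩| = 2, so |H| is a multiple of lcm(2, 2) = 2 and divides |G| = 12.
Closing under the operation: H = {(0,0), (0,3), (1,0), (1,3)}, so |H| = 4.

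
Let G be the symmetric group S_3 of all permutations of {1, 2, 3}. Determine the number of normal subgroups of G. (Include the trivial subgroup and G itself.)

G has 6 subgroups. Checking conjugation-invariance by order — order 1: 1/1 normal; order 2: 0/3 normal; order 3: 1/1 normal; order 6: 1/1 normal.
Total normal subgroups: 3.

3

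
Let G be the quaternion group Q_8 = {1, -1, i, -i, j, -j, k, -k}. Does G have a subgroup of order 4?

4 | 8. A subgroup of order 4 is {1, -1, i, -i}.

Yes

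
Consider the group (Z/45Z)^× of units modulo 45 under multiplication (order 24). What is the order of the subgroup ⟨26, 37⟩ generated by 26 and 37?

|⟨26⟩| = 2 and |⟨37⟩| = 4, so |H| is a multiple of lcm(2, 4) = 4 and divides |G| = 24.
Closing under the operation: H = {1, 8, 17, 19, 26, 28, 37, 44}, so |H| = 8.

8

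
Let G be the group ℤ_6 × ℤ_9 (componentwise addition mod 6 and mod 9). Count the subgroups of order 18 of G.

|G| = 54 and 18 | 54, so subgroups of order 18 are possible by Lagrange.
The subgroups of order 18 are: {(0,0), (0,1), (0,2), (0,3), (0,4), (0,5), (0,6), (0,7), (0,8), (3,0), (3,1), (3,2), (3,3), (3,4), (3,5), (3,6), (3,7), (3,8)}; {(0,0), (0,3), (0,6), (1,0), (1,3), (1,6), (2,0), (2,3), (2,6), (3,0), (3,3), (3,6), (4,0), (4,3), (4,6), (5,0), (5,3), (5,6)}; {(0,0), (0,3), (0,6), (1,1), (1,4), (1,7), (2,2), (2,5), (2,8), (3,0), (3,3), (3,6), (4,1), (4,4), (4,7), (5,2), (5,5), (5,8)}; {(0,0), (0,3), (0,6), (1,2), (1,5), (1,8), (2,1), (2,4), (2,7), (3,0), (3,3), (3,6), (4,2), (4,5), (4,8), (5,1), (5,4), (5,7)}.
So G has 4 subgroups of order 18.

4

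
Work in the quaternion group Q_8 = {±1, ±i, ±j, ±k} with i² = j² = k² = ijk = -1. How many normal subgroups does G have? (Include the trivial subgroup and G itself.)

6

G has 6 subgroups. Checking conjugation-invariance by order — order 1: 1/1 normal; order 2: 1/1 normal; order 4: 3/3 normal; order 8: 1/1 normal.
Total normal subgroups: 6.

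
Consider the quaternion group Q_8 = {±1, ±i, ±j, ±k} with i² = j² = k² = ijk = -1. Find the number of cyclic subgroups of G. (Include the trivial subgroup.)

5

A cyclic subgroup of order d is generated by each of its φ(d) elements of order d, so the cyclic subgroups of order d number (#elements of order d)/φ(d).
Cyclic subgroups by order — order 1: 1; order 2: 1; order 4: 3.
Total: 5.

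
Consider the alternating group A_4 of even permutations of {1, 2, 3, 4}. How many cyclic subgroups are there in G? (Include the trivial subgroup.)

8

A cyclic subgroup of order d is generated by each of its φ(d) elements of order d, so the cyclic subgroups of order d number (#elements of order d)/φ(d).
Cyclic subgroups by order — order 1: 1; order 2: 3; order 3: 4.
Total: 8.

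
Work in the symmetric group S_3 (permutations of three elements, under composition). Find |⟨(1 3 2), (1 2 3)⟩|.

|⟨(1 3 2)⟩| = 3 and |⟨(1 2 3)⟩| = 3, so |H| is a multiple of lcm(3, 3) = 3 and divides |G| = 6.
Closing under the operation: H = {e, (1 2 3), (1 3 2)}, so |H| = 3.

3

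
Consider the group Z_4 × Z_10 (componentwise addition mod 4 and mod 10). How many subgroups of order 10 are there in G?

|G| = 40 and 10 | 40, so subgroups of order 10 are possible by Lagrange.
The subgroups of order 10 are: {(0,0), (0,1), (0,2), (0,3), (0,4), (0,5), (0,6), (0,7), (0,8), (0,9)}; {(0,0), (0,2), (0,4), (0,6), (0,8), (2,0), (2,2), (2,4), (2,6), (2,8)}; {(0,0), (0,2), (0,4), (0,6), (0,8), (2,1), (2,3), (2,5), (2,7), (2,9)}.
So G has 3 subgroups of order 10.

3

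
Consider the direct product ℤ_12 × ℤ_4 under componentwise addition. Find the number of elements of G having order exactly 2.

An element (a,b) has order lcm(ord(a), ord(b)); count pairs with lcm equal to 2.
Enumerating gives 3 such elements.

3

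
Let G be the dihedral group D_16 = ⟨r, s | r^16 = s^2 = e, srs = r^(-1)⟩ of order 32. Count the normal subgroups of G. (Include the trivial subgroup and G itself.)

8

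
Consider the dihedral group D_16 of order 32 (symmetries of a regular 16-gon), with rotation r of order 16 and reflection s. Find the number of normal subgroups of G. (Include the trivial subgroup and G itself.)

8

G has 36 subgroups. Checking conjugation-invariance by order — order 1: 1/1 normal; order 2: 1/17 normal; order 4: 1/9 normal; order 8: 1/5 normal; order 16: 3/3 normal; order 32: 1/1 normal.
Total normal subgroups: 8.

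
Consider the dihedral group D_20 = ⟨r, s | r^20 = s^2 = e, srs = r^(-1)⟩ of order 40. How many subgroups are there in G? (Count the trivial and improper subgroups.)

|G| = 40, so by Lagrange every subgroup order divides 40. Divisors: 1, 2, 4, 5, 8, 10, 20, 40.
Subgroups by order — order 1: 1; order 2: 21; order 4: 11; order 5: 1; order 8: 5; order 10: 5; order 20: 3; order 40: 1.
Total: 1 + 21 + 11 + 1 + 5 + 5 + 3 + 1 = 48.

48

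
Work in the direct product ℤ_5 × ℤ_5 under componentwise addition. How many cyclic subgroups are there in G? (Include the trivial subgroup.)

7

Group the elements of G by the cyclic subgroup they generate; each cyclic subgroup of order d accounts for φ(d) elements.
Cyclic subgroups by order — order 1: 1; order 5: 6.
Total: 7.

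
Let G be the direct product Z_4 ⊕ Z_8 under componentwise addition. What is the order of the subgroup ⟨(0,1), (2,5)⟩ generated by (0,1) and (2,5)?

16

|⟨(0,1)⟩| = 8 and |⟨(2,5)⟩| = 8, so |H| is a multiple of lcm(8, 8) = 8 and divides |G| = 32.
Closing under the operation: H = {(0,0), (0,1), (0,2), (0,3), (0,4), (0,5), (0,6), (0,7), (2,0), (2,1), (2,2), (2,3), (2,4), (2,5), (2,6), (2,7)}, so |H| = 16.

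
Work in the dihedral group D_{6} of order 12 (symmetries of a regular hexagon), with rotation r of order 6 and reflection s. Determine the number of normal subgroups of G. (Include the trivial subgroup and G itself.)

7

G has 16 subgroups. Checking conjugation-invariance by order — order 1: 1/1 normal; order 2: 1/7 normal; order 3: 1/1 normal; order 4: 0/3 normal; order 6: 3/3 normal; order 12: 1/1 normal.
Total normal subgroups: 7.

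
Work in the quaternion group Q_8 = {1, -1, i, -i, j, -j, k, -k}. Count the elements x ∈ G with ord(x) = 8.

No element of G has order 8 (even though 8 | 8).

0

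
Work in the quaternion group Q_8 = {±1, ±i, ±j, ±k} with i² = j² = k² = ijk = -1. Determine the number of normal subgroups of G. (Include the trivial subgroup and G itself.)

G has 6 subgroups. Checking conjugation-invariance by order — order 1: 1/1 normal; order 2: 1/1 normal; order 4: 3/3 normal; order 8: 1/1 normal.
Total normal subgroups: 6.

6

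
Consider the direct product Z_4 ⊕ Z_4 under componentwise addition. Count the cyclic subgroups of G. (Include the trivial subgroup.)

10

A cyclic subgroup of order d is generated by each of its φ(d) elements of order d, so the cyclic subgroups of order d number (#elements of order d)/φ(d).
Cyclic subgroups by order — order 1: 1; order 2: 3; order 4: 6.
Total: 10.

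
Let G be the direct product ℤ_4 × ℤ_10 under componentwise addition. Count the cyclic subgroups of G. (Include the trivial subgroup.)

Group the elements of G by the cyclic subgroup they generate; each cyclic subgroup of order d accounts for φ(d) elements.
Cyclic subgroups by order — order 1: 1; order 2: 3; order 4: 2; order 5: 1; order 10: 3; order 20: 2.
Total: 12.

12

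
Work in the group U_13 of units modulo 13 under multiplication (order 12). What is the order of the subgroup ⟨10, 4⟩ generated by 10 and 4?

6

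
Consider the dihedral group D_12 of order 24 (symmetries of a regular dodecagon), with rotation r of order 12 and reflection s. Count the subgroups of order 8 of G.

|G| = 24 and 8 | 24, so subgroups of order 8 are possible by Lagrange.
The subgroups of order 8 are: {e, r^3, r^6, r^9, rs, r^4s, r^7s, r^10s}; {e, r^3, r^6, r^9, r^2s, r^5s, r^8s, r^11s}; {e, r^3, r^6, r^9, s, r^3s, r^6s, r^9s}.
So G has 3 subgroups of order 8.

3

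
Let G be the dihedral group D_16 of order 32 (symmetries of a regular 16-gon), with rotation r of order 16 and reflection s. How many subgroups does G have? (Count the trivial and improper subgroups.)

36

|G| = 32, so by Lagrange every subgroup order divides 32. Divisors: 1, 2, 4, 8, 16, 32.
Subgroups by order — order 1: 1; order 2: 17; order 4: 9; order 8: 5; order 16: 3; order 32: 1.
Total: 1 + 17 + 9 + 5 + 3 + 1 = 36.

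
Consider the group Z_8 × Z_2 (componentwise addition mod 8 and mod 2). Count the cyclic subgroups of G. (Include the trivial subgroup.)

Each element a generates a cyclic subgroup ⟨a⟩; distinct elements may generate the same one (a cyclic group of order d has φ(d) generators).
Cyclic subgroups by order — order 1: 1; order 2: 3; order 4: 2; order 8: 2.
Total: 8.

8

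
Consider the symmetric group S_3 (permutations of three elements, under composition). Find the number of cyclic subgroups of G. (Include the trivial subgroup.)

5

A cyclic subgroup of order d is generated by each of its φ(d) elements of order d, so the cyclic subgroups of order d number (#elements of order d)/φ(d).
Cyclic subgroups by order — order 1: 1; order 2: 3; order 3: 1.
Total: 5.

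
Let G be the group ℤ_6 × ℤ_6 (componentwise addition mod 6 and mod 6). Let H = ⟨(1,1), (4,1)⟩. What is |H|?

12

|⟨(1,1)⟩| = 6 and |⟨(4,1)⟩| = 6, so |H| is a multiple of lcm(6, 6) = 6 and divides |G| = 36.
Closing under the operation: H = {(0,0), (0,3), (1,1), (1,4), (2,2), (2,5), (3,0), (3,3), (4,1), (4,4), (5,2), (5,5)}, so |H| = 12.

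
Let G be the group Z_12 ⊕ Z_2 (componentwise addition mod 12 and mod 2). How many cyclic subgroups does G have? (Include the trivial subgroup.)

12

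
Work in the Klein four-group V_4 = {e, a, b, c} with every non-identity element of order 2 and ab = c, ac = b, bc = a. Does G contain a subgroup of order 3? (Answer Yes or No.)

No

3 does not divide |G| = 4, so by Lagrange no subgroup of order 3 exists.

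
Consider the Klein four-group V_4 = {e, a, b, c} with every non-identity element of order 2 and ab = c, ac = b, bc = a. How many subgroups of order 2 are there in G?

3

|G| = 4 and 2 | 4, so subgroups of order 2 are possible by Lagrange.
The subgroups of order 2 are: {e, a}; {e, b}; {e, c}.
So G has 3 subgroups of order 2.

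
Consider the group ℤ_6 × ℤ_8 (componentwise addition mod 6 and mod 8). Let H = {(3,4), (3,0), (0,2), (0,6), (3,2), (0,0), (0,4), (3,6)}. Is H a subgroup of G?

Yes

|H| = 8 divides |G| = 48, consistent with Lagrange.
H contains the identity, every element's inverse is in H, and H is closed under +: it is a subgroup.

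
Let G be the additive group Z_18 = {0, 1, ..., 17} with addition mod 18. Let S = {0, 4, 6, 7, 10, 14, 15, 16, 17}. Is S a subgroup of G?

No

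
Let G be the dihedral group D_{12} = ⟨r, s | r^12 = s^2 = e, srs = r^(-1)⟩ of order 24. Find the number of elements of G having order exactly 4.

2

The elements of order 4 are: r^3, r^9.
That's 2.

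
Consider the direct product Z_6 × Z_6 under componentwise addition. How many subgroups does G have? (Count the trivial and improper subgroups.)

30

|G| = 36, so by Lagrange every subgroup order divides 36. Divisors: 1, 2, 3, 4, 6, 9, 12, 18, 36.
Subgroups by order — order 1: 1; order 2: 3; order 3: 4; order 4: 1; order 6: 12; order 9: 1; order 12: 4; order 18: 3; order 36: 1.
Total: 1 + 3 + 4 + 1 + 12 + 1 + 4 + 3 + 1 = 30.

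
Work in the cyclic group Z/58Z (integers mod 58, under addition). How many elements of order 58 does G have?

28

In a cyclic group of order 58, the number of elements of order d (for d | 58) is φ(d).
φ(58) = 28.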